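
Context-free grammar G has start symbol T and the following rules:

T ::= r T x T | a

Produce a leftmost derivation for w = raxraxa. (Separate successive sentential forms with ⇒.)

T ⇒ rTxT   [T ::= r T x T]
rTxT ⇒ raxT   [T ::= a]
raxT ⇒ raxrTxT   [T ::= r T x T]
raxrTxT ⇒ raxraxT   [T ::= a]
raxraxT ⇒ raxraxa   [T ::= a]

T ⇒ rTxT ⇒ raxT ⇒ raxrTxT ⇒ raxraxT ⇒ raxraxa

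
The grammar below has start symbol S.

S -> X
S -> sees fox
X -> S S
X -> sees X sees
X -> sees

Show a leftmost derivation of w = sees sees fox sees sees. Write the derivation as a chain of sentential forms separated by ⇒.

S ⇒ X ⇒ sees X sees ⇒ sees S S sees ⇒ sees sees fox S sees ⇒ sees sees fox X sees ⇒ sees sees fox sees sees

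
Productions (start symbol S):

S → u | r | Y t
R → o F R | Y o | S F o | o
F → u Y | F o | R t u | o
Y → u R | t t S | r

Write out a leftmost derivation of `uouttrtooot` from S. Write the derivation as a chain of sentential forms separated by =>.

S => Yt => uRt => uoFRt => uouYRt => uouttSRt => uouttYtRt => uouttrtRt => uouttrtoFRt => uouttrtooRt => uouttrtooot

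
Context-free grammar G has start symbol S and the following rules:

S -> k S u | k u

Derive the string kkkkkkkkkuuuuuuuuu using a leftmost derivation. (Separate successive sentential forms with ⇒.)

S ⇒ kSu ⇒ kkSuu ⇒ kkkSuuu ⇒ kkkkSuuuu ⇒ kkkkkSuuuuu ⇒ kkkkkkSuuuuuu ⇒ kkkkkkkSuuuuuuu ⇒ kkkkkkkkSuuuuuuuu ⇒ kkkkkkkkkuuuuuuuuu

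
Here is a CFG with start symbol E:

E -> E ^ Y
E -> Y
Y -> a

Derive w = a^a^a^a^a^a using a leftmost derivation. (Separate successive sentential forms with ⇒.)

E ⇒ E^Y   [E -> E ^ Y]
E^Y ⇒ E^Y^Y   [E -> E ^ Y]
E^Y^Y ⇒ E^Y^Y^Y   [E -> E ^ Y]
E^Y^Y^Y ⇒ E^Y^Y^Y^Y   [E -> E ^ Y]
E^Y^Y^Y^Y ⇒ E^Y^Y^Y^Y^Y   [E -> E ^ Y]
E^Y^Y^Y^Y^Y ⇒ Y^Y^Y^Y^Y^Y   [E -> Y]
Y^Y^Y^Y^Y^Y ⇒ a^Y^Y^Y^Y^Y   [Y -> a]
a^Y^Y^Y^Y^Y ⇒ a^a^Y^Y^Y^Y   [Y -> a]
a^a^Y^Y^Y^Y ⇒ a^a^a^Y^Y^Y   [Y -> a]
a^a^a^Y^Y^Y ⇒ a^a^a^a^Y^Y   [Y -> a]
a^a^a^a^Y^Y ⇒ a^a^a^a^a^Y   [Y -> a]
a^a^a^a^a^Y ⇒ a^a^a^a^a^a   [Y -> a]

E⇒E^Y⇒E^Y^Y⇒E^Y^Y^Y⇒E^Y^Y^Y^Y⇒E^Y^Y^Y^Y^Y⇒Y^Y^Y^Y^Y^Y⇒a^Y^Y^Y^Y^Y⇒a^a^Y^Y^Y^Y⇒a^a^a^Y^Y^Y⇒a^a^a^a^Y^Y⇒a^a^a^a^a^Y⇒a^a^a^a^a^a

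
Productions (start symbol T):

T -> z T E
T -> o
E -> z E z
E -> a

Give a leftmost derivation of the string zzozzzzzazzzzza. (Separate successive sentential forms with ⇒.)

T⇒zTE⇒zzTEE⇒zzoEE⇒zzozEzE⇒zzozzEzzE⇒zzozzzEzzzE⇒zzozzzzEzzzzE⇒zzozzzzzEzzzzzE⇒zzozzzzzazzzzzE⇒zzozzzzzazzzzza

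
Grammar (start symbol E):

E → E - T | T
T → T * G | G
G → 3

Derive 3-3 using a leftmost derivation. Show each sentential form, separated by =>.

E => E-T => T-T => G-T => 3-T => 3-G => 3-3

E => E-T   [E → E - T]
E-T => T-T   [E → T]
T-T => G-T   [T → G]
G-T => 3-T   [G → 3]
3-T => 3-G   [T → G]
3-G => 3-3   [G → 3]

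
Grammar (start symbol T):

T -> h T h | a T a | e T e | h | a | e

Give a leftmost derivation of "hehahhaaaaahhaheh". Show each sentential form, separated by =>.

T=>hTh=>heTeh=>hehTheh=>hehaTaheh=>hehahThaheh=>hehahhThhaheh=>hehahhaTahhaheh=>hehahhaaTaahhaheh=>hehahhaaaaahhaheh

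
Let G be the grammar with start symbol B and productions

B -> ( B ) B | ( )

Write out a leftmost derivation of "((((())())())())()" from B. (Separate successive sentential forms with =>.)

B => (B)B   [B -> ( B ) B]
(B)B => ((B)B)B   [B -> ( B ) B]
((B)B)B => (((B)B)B)B   [B -> ( B ) B]
(((B)B)B)B => ((((B)B)B)B)B   [B -> ( B ) B]
((((B)B)B)B)B => ((((())B)B)B)B   [B -> ( )]
((((())B)B)B)B => ((((())())B)B)B   [B -> ( )]
((((())())B)B)B => ((((())())())B)B   [B -> ( )]
((((())())())B)B => ((((())())())())B   [B -> ( )]
((((())())())())B => ((((())())())())()   [B -> ( )]

B => (B)B => ((B)B)B => (((B)B)B)B => ((((B)B)B)B)B => ((((())B)B)B)B => ((((())())B)B)B => ((((())())())B)B => ((((())())())())B => ((((())())())())()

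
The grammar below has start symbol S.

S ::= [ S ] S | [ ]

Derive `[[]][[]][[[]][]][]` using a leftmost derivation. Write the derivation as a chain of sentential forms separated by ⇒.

S ⇒ [S]S   [S ::= [ S ] S]
[S]S ⇒ [[]]S   [S ::= [ ]]
[[]]S ⇒ [[]][S]S   [S ::= [ S ] S]
[[]][S]S ⇒ [[]][[]]S   [S ::= [ ]]
[[]][[]]S ⇒ [[]][[]][S]S   [S ::= [ S ] S]
[[]][[]][S]S ⇒ [[]][[]][[S]S]S   [S ::= [ S ] S]
[[]][[]][[S]S]S ⇒ [[]][[]][[[]]S]S   [S ::= [ ]]
[[]][[]][[[]]S]S ⇒ [[]][[]][[[]][]]S   [S ::= [ ]]
[[]][[]][[[]][]]S ⇒ [[]][[]][[[]][]][]   [S ::= [ ]]

S ⇒ [S]S ⇒ [[]]S ⇒ [[]][S]S ⇒ [[]][[]]S ⇒ [[]][[]][S]S ⇒ [[]][[]][[S]S]S ⇒ [[]][[]][[[]]S]S ⇒ [[]][[]][[[]][]]S ⇒ [[]][[]][[[]][]][]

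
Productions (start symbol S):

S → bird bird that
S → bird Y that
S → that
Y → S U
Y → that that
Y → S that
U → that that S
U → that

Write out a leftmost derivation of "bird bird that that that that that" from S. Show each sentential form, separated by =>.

S => bird Y that => bird S that that => bird bird Y that that that => bird bird that that that that that

S => bird Y that   [S → bird Y that]
bird Y that => bird S that that   [Y → S that]
bird S that that => bird bird Y that that that   [S → bird Y that]
bird bird Y that that that => bird bird that that that that that   [Y → that that]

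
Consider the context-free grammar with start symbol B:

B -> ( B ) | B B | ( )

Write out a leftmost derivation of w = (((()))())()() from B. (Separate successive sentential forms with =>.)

B=>BB=>BBB=>(B)BB=>(BB)BB=>((B)B)BB=>(((B))B)BB=>(((()))B)BB=>(((()))())BB=>(((()))())()B=>(((()))())()()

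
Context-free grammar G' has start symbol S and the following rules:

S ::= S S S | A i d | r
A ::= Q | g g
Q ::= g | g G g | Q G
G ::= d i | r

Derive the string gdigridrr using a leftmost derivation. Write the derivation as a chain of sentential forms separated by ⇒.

S ⇒ SSS ⇒ AidSS ⇒ QidSS ⇒ QGidSS ⇒ gGgGidSS ⇒ gdigGidSS ⇒ gdigridSS ⇒ gdigridrS ⇒ gdigridrr

S ⇒ SSS   [S ::= S S S]
SSS ⇒ AidSS   [S ::= A i d]
AidSS ⇒ QidSS   [A ::= Q]
QidSS ⇒ QGidSS   [Q ::= Q G]
QGidSS ⇒ gGgGidSS   [Q ::= g G g]
gGgGidSS ⇒ gdigGidSS   [G ::= d i]
gdigGidSS ⇒ gdigridSS   [G ::= r]
gdigridSS ⇒ gdigridrS   [S ::= r]
gdigridrS ⇒ gdigridrr   [S ::= r]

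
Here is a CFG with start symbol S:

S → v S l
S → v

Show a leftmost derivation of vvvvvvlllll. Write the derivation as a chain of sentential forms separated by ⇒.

S ⇒ vSl ⇒ vvSll ⇒ vvvSlll ⇒ vvvvSllll ⇒ vvvvvSlllll ⇒ vvvvvvlllll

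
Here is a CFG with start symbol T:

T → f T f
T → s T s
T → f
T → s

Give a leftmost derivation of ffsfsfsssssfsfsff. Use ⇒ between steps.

T ⇒ fTf ⇒ ffTff ⇒ ffsTsff ⇒ ffsfTfsff ⇒ ffsfsTsfsff ⇒ ffsfsfTfsfsff ⇒ ffsfsfsTsfsfsff ⇒ ffsfsfssTssfsfsff ⇒ ffsfsfsssssfsfsff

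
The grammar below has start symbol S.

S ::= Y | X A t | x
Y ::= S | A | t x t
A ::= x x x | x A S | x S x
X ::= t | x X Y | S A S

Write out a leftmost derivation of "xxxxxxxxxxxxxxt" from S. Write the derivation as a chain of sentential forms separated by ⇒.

S⇒XAt⇒SASAt⇒YASAt⇒AASAt⇒xASASAt⇒xxASSASAt⇒xxxxxSSASAt⇒xxxxxxSASAt⇒xxxxxxxASAt⇒xxxxxxxxxxSAt⇒xxxxxxxxxxxAt⇒xxxxxxxxxxxxxxt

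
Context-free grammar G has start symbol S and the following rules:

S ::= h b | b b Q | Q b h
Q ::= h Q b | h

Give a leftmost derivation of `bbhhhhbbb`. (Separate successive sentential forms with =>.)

S => bbQ => bbhQb => bbhhQbb => bbhhhQbbb => bbhhhhbbb

S => bbQ   [S ::= b b Q]
bbQ => bbhQb   [Q ::= h Q b]
bbhQb => bbhhQbb   [Q ::= h Q b]
bbhhQbb => bbhhhQbbb   [Q ::= h Q b]
bbhhhQbbb => bbhhhhbbb   [Q ::= h]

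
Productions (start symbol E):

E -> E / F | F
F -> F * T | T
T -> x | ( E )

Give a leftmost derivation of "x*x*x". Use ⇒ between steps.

E ⇒ F   [E -> F]
F ⇒ F*T   [F -> F * T]
F*T ⇒ F*T*T   [F -> F * T]
F*T*T ⇒ T*T*T   [F -> T]
T*T*T ⇒ x*T*T   [T -> x]
x*T*T ⇒ x*x*T   [T -> x]
x*x*T ⇒ x*x*x   [T -> x]

E ⇒ F ⇒ F*T ⇒ F*T*T ⇒ T*T*T ⇒ x*T*T ⇒ x*x*T ⇒ x*x*x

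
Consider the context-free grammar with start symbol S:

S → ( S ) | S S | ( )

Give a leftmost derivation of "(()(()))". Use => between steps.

S => (S) => (SS) => (()S) => (()(S)) => (()(()))

S => (S)   [S → ( S )]
(S) => (SS)   [S → S S]
(SS) => (()S)   [S → ( )]
(()S) => (()(S))   [S → ( S )]
(()(S)) => (()(()))   [S → ( )]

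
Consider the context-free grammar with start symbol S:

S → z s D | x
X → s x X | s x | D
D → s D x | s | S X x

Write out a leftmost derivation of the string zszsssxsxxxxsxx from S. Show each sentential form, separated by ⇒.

S ⇒ zsD ⇒ zsSXx ⇒ zszsDXx ⇒ zszssDxXx ⇒ zszsssDxxXx ⇒ zszsssSXxxxXx ⇒ zszsssxXxxxXx ⇒ zszsssxsxxxxXx ⇒ zszsssxsxxxxsxx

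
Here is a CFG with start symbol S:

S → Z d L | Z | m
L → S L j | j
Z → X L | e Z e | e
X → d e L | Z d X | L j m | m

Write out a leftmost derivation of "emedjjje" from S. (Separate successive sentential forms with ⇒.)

S⇒Z⇒eZe⇒eXLe⇒emLe⇒emSLje⇒emZdLLje⇒emedLLje⇒emedjLje⇒emedjjje

S ⇒ Z   [S → Z]
Z ⇒ eZe   [Z → e Z e]
eZe ⇒ eXLe   [Z → X L]
eXLe ⇒ emLe   [X → m]
emLe ⇒ emSLje   [L → S L j]
emSLje ⇒ emZdLLje   [S → Z d L]
emZdLLje ⇒ emedLLje   [Z → e]
emedLLje ⇒ emedjLje   [L → j]
emedjLje ⇒ emedjjje   [L → j]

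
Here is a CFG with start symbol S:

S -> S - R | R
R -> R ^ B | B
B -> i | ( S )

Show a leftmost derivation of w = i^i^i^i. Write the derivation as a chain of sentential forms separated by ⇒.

S ⇒ R   [S -> R]
R ⇒ R^B   [R -> R ^ B]
R^B ⇒ R^B^B   [R -> R ^ B]
R^B^B ⇒ R^B^B^B   [R -> R ^ B]
R^B^B^B ⇒ B^B^B^B   [R -> B]
B^B^B^B ⇒ i^B^B^B   [B -> i]
i^B^B^B ⇒ i^i^B^B   [B -> i]
i^i^B^B ⇒ i^i^i^B   [B -> i]
i^i^i^B ⇒ i^i^i^i   [B -> i]

S ⇒ R ⇒ R^B ⇒ R^B^B ⇒ R^B^B^B ⇒ B^B^B^B ⇒ i^B^B^B ⇒ i^i^B^B ⇒ i^i^i^B ⇒ i^i^i^i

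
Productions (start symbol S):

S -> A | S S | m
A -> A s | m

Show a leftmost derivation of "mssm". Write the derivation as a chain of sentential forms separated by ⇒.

S⇒SS⇒AS⇒AsS⇒AssS⇒mssS⇒mssm

S ⇒ SS   [S -> S S]
SS ⇒ AS   [S -> A]
AS ⇒ AsS   [A -> A s]
AsS ⇒ AssS   [A -> A s]
AssS ⇒ mssS   [A -> m]
mssS ⇒ mssm   [S -> m]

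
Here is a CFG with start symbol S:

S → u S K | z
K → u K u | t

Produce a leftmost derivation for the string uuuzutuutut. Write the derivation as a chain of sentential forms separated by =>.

S => uSK   [S → u S K]
uSK => uuSKK   [S → u S K]
uuSKK => uuuSKKK   [S → u S K]
uuuSKKK => uuuzKKK   [S → z]
uuuzKKK => uuuzuKuKK   [K → u K u]
uuuzuKuKK => uuuzutuKK   [K → t]
uuuzutuKK => uuuzutuuKuK   [K → u K u]
uuuzutuuKuK => uuuzutuutuK   [K → t]
uuuzutuutuK => uuuzutuutut   [K → t]

S=>uSK=>uuSKK=>uuuSKKK=>uuuzKKK=>uuuzuKuKK=>uuuzutuKK=>uuuzutuuKuK=>uuuzutuutuK=>uuuzutuutut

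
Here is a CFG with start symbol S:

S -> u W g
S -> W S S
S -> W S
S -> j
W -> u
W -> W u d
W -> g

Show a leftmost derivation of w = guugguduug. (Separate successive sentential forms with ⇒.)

S ⇒ WSS   [S -> W S S]
WSS ⇒ gSS   [W -> g]
gSS ⇒ guWgS   [S -> u W g]
guWgS ⇒ guugS   [W -> u]
guugS ⇒ guugWS   [S -> W S]
guugWS ⇒ guugWudS   [W -> W u d]
guugWudS ⇒ guuggudS   [W -> g]
guuggudS ⇒ guugguduWg   [S -> u W g]
guugguduWg ⇒ guugguduug   [W -> u]

S ⇒ WSS ⇒ gSS ⇒ guWgS ⇒ guugS ⇒ guugWS ⇒ guugWudS ⇒ guuggudS ⇒ guugguduWg ⇒ guugguduug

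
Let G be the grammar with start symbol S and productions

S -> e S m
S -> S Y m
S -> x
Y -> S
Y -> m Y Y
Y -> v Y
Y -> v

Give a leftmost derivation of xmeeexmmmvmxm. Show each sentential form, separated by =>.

S => SYm => SYmYm => xYmYm => xmYYmYm => xmSYmYm => xmeSmYmYm => xmeeSmmYmYm => xmeeeSmmmYmYm => xmeeexmmmYmYm => xmeeexmmmvmYm => xmeeexmmmvmSm => xmeeexmmmvmxm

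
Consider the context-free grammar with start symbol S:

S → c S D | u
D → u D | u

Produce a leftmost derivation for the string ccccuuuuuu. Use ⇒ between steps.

S ⇒ cSD   [S → c S D]
cSD ⇒ ccSDD   [S → c S D]
ccSDD ⇒ cccSDDD   [S → c S D]
cccSDDD ⇒ ccccSDDDD   [S → c S D]
ccccSDDDD ⇒ ccccuDDDD   [S → u]
ccccuDDDD ⇒ ccccuuDDDD   [D → u D]
ccccuuDDDD ⇒ ccccuuuDDD   [D → u]
ccccuuuDDD ⇒ ccccuuuuDD   [D → u]
ccccuuuuDD ⇒ ccccuuuuuD   [D → u]
ccccuuuuuD ⇒ ccccuuuuuu   [D → u]

S ⇒ cSD ⇒ ccSDD ⇒ cccSDDD ⇒ ccccSDDDD ⇒ ccccuDDDD ⇒ ccccuuDDDD ⇒ ccccuuuDDD ⇒ ccccuuuuDD ⇒ ccccuuuuuD ⇒ ccccuuuuuu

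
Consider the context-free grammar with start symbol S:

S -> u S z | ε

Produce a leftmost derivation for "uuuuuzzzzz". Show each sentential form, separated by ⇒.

S ⇒ uSz ⇒ uuSzz ⇒ uuuSzzz ⇒ uuuuSzzzz ⇒ uuuuuSzzzzz ⇒ uuuuuzzzzz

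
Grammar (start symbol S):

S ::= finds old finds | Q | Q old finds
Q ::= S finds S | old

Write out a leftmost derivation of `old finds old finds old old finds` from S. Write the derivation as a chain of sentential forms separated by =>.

S => Q old finds => S finds S old finds => Q finds S old finds => old finds S old finds => old finds Q old finds => old finds S finds S old finds => old finds Q finds S old finds => old finds old finds S old finds => old finds old finds Q old finds => old finds old finds old old finds

S => Q old finds   [S ::= Q old finds]
Q old finds => S finds S old finds   [Q ::= S finds S]
S finds S old finds => Q finds S old finds   [S ::= Q]
Q finds S old finds => old finds S old finds   [Q ::= old]
old finds S old finds => old finds Q old finds   [S ::= Q]
old finds Q old finds => old finds S finds S old finds   [Q ::= S finds S]
old finds S finds S old finds => old finds Q finds S old finds   [S ::= Q]
old finds Q finds S old finds => old finds old finds S old finds   [Q ::= old]
old finds old finds S old finds => old finds old finds Q old finds   [S ::= Q]
old finds old finds Q old finds => old finds old finds old old finds   [Q ::= old]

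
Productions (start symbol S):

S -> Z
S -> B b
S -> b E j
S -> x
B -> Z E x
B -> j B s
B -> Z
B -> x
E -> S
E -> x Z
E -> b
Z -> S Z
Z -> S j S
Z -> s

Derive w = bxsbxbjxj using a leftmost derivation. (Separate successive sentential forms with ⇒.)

S ⇒ bEj   [S -> b E j]
bEj ⇒ bxZj   [E -> x Z]
bxZj ⇒ bxSjSj   [Z -> S j S]
bxSjSj ⇒ bxBbjSj   [S -> B b]
bxBbjSj ⇒ bxZExbjSj   [B -> Z E x]
bxZExbjSj ⇒ bxsExbjSj   [Z -> s]
bxsExbjSj ⇒ bxsbxbjSj   [E -> b]
bxsbxbjSj ⇒ bxsbxbjxj   [S -> x]

S⇒bEj⇒bxZj⇒bxSjSj⇒bxBbjSj⇒bxZExbjSj⇒bxsExbjSj⇒bxsbxbjSj⇒bxsbxbjxj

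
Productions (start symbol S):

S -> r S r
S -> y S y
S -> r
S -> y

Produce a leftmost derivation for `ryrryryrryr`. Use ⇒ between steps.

S ⇒ rSr   [S -> r S r]
rSr ⇒ rySyr   [S -> y S y]
rySyr ⇒ ryrSryr   [S -> r S r]
ryrSryr ⇒ ryrrSrryr   [S -> r S r]
ryrrSrryr ⇒ ryrrySyrryr   [S -> y S y]
ryrrySyrryr ⇒ ryrryryrryr   [S -> r]

S⇒rSr⇒rySyr⇒ryrSryr⇒ryrrSrryr⇒ryrrySyrryr⇒ryrryryrryr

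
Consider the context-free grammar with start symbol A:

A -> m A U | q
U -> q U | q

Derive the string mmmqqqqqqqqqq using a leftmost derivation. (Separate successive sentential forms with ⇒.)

A ⇒ mAU   [A -> m A U]
mAU ⇒ mmAUU   [A -> m A U]
mmAUU ⇒ mmmAUUU   [A -> m A U]
mmmAUUU ⇒ mmmqUUU   [A -> q]
mmmqUUU ⇒ mmmqqUUU   [U -> q U]
mmmqqUUU ⇒ mmmqqqUUU   [U -> q U]
mmmqqqUUU ⇒ mmmqqqqUUU   [U -> q U]
mmmqqqqUUU ⇒ mmmqqqqqUUU   [U -> q U]
mmmqqqqqUUU ⇒ mmmqqqqqqUUU   [U -> q U]
mmmqqqqqqUUU ⇒ mmmqqqqqqqUU   [U -> q]
mmmqqqqqqqUU ⇒ mmmqqqqqqqqUU   [U -> q U]
mmmqqqqqqqqUU ⇒ mmmqqqqqqqqqU   [U -> q]
mmmqqqqqqqqqU ⇒ mmmqqqqqqqqqq   [U -> q]

A ⇒ mAU ⇒ mmAUU ⇒ mmmAUUU ⇒ mmmqUUU ⇒ mmmqqUUU ⇒ mmmqqqUUU ⇒ mmmqqqqUUU ⇒ mmmqqqqqUUU ⇒ mmmqqqqqqUUU ⇒ mmmqqqqqqqUU ⇒ mmmqqqqqqqqUU ⇒ mmmqqqqqqqqqU ⇒ mmmqqqqqqqqqq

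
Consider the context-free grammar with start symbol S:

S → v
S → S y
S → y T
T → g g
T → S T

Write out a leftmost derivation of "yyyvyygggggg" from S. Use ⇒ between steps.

S ⇒ yT   [S → y T]
yT ⇒ yST   [T → S T]
yST ⇒ yyTT   [S → y T]
yyTT ⇒ yySTT   [T → S T]
yySTT ⇒ yyyTTT   [S → y T]
yyyTTT ⇒ yyySTTT   [T → S T]
yyySTTT ⇒ yyySyTTT   [S → S y]
yyySyTTT ⇒ yyySyyTTT   [S → S y]
yyySyyTTT ⇒ yyyvyyTTT   [S → v]
yyyvyyTTT ⇒ yyyvyyggTT   [T → g g]
yyyvyyggTT ⇒ yyyvyyggggT   [T → g g]
yyyvyyggggT ⇒ yyyvyygggggg   [T → g g]

S ⇒ yT ⇒ yST ⇒ yyTT ⇒ yySTT ⇒ yyyTTT ⇒ yyySTTT ⇒ yyySyTTT ⇒ yyySyyTTT ⇒ yyyvyyTTT ⇒ yyyvyyggTT ⇒ yyyvyyggggT ⇒ yyyvyygggggg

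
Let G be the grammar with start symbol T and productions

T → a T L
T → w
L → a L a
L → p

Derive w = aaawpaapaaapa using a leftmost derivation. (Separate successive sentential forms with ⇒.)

T⇒aTL⇒aaTLL⇒aaaTLLL⇒aaawLLL⇒aaawpLL⇒aaawpaLaL⇒aaawpaaLaaL⇒aaawpaapaaL⇒aaawpaapaaaLa⇒aaawpaapaaapa

T ⇒ aTL   [T → a T L]
aTL ⇒ aaTLL   [T → a T L]
aaTLL ⇒ aaaTLLL   [T → a T L]
aaaTLLL ⇒ aaawLLL   [T → w]
aaawLLL ⇒ aaawpLL   [L → p]
aaawpLL ⇒ aaawpaLaL   [L → a L a]
aaawpaLaL ⇒ aaawpaaLaaL   [L → a L a]
aaawpaaLaaL ⇒ aaawpaapaaL   [L → p]
aaawpaapaaL ⇒ aaawpaapaaaLa   [L → a L a]
aaawpaapaaaLa ⇒ aaawpaapaaapa   [L → p]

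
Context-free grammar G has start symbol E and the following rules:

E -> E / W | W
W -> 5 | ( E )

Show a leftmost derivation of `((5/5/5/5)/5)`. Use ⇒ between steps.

E ⇒ W   [E -> W]
W ⇒ (E)   [W -> ( E )]
(E) ⇒ (E/W)   [E -> E / W]
(E/W) ⇒ (W/W)   [E -> W]
(W/W) ⇒ ((E)/W)   [W -> ( E )]
((E)/W) ⇒ ((E/W)/W)   [E -> E / W]
((E/W)/W) ⇒ ((E/W/W)/W)   [E -> E / W]
((E/W/W)/W) ⇒ ((E/W/W/W)/W)   [E -> E / W]
((E/W/W/W)/W) ⇒ ((W/W/W/W)/W)   [E -> W]
((W/W/W/W)/W) ⇒ ((5/W/W/W)/W)   [W -> 5]
((5/W/W/W)/W) ⇒ ((5/5/W/W)/W)   [W -> 5]
((5/5/W/W)/W) ⇒ ((5/5/5/W)/W)   [W -> 5]
((5/5/5/W)/W) ⇒ ((5/5/5/5)/W)   [W -> 5]
((5/5/5/5)/W) ⇒ ((5/5/5/5)/5)   [W -> 5]

E⇒W⇒(E)⇒(E/W)⇒(W/W)⇒((E)/W)⇒((E/W)/W)⇒((E/W/W)/W)⇒((E/W/W/W)/W)⇒((W/W/W/W)/W)⇒((5/W/W/W)/W)⇒((5/5/W/W)/W)⇒((5/5/5/W)/W)⇒((5/5/5/5)/W)⇒((5/5/5/5)/5)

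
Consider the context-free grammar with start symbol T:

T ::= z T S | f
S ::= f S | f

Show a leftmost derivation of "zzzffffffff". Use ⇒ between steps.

T ⇒ zTS   [T ::= z T S]
zTS ⇒ zzTSS   [T ::= z T S]
zzTSS ⇒ zzzTSSS   [T ::= z T S]
zzzTSSS ⇒ zzzfSSS   [T ::= f]
zzzfSSS ⇒ zzzffSS   [S ::= f]
zzzffSS ⇒ zzzfffSS   [S ::= f S]
zzzfffSS ⇒ zzzffffSS   [S ::= f S]
zzzffffSS ⇒ zzzfffffSS   [S ::= f S]
zzzfffffSS ⇒ zzzffffffS   [S ::= f]
zzzffffffS ⇒ zzzfffffffS   [S ::= f S]
zzzfffffffS ⇒ zzzffffffff   [S ::= f]

T ⇒ zTS ⇒ zzTSS ⇒ zzzTSSS ⇒ zzzfSSS ⇒ zzzffSS ⇒ zzzfffSS ⇒ zzzffffSS ⇒ zzzfffffSS ⇒ zzzffffffS ⇒ zzzfffffffS ⇒ zzzffffffff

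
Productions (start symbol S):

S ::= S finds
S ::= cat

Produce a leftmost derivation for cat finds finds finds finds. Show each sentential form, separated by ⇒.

S ⇒ S finds ⇒ S finds finds ⇒ S finds finds finds ⇒ S finds finds finds finds ⇒ cat finds finds finds finds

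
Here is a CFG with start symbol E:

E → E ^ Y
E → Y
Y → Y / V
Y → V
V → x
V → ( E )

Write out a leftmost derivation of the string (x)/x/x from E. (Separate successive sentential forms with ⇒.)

E ⇒ Y   [E → Y]
Y ⇒ Y/V   [Y → Y / V]
Y/V ⇒ Y/V/V   [Y → Y / V]
Y/V/V ⇒ V/V/V   [Y → V]
V/V/V ⇒ (E)/V/V   [V → ( E )]
(E)/V/V ⇒ (Y)/V/V   [E → Y]
(Y)/V/V ⇒ (V)/V/V   [Y → V]
(V)/V/V ⇒ (x)/V/V   [V → x]
(x)/V/V ⇒ (x)/x/V   [V → x]
(x)/x/V ⇒ (x)/x/x   [V → x]

E ⇒ Y ⇒ Y/V ⇒ Y/V/V ⇒ V/V/V ⇒ (E)/V/V ⇒ (Y)/V/V ⇒ (V)/V/V ⇒ (x)/V/V ⇒ (x)/x/V ⇒ (x)/x/x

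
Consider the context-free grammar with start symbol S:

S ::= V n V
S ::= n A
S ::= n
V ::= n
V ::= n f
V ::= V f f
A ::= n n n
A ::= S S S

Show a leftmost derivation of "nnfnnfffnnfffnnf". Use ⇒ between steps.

S ⇒ nA ⇒ nSSS ⇒ nVnVSS ⇒ nnfnVSS ⇒ nnfnVffSS ⇒ nnfnnfffSS ⇒ nnfnnfffnS ⇒ nnfnnfffnVnV ⇒ nnfnnfffnVffnV ⇒ nnfnnfffnnfffnV ⇒ nnfnnfffnnfffnnf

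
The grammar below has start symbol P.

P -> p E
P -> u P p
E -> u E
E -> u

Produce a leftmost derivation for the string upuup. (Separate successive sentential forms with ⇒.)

P ⇒ uPp   [P -> u P p]
uPp ⇒ upEp   [P -> p E]
upEp ⇒ upuEp   [E -> u E]
upuEp ⇒ upuup   [E -> u]

P⇒uPp⇒upEp⇒upuEp⇒upuup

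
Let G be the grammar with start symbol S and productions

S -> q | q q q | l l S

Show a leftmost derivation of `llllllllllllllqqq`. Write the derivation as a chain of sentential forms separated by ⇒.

S ⇒ llS ⇒ llllS ⇒ llllllS ⇒ llllllllS ⇒ llllllllllS ⇒ llllllllllllS ⇒ llllllllllllllS ⇒ llllllllllllllqqq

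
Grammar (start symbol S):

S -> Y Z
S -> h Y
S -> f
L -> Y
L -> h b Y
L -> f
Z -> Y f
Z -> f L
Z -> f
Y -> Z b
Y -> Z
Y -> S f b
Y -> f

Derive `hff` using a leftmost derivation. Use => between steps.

S=>hY=>hZ=>hfL=>hff

S => hY   [S -> h Y]
hY => hZ   [Y -> Z]
hZ => hfL   [Z -> f L]
hfL => hff   [L -> f]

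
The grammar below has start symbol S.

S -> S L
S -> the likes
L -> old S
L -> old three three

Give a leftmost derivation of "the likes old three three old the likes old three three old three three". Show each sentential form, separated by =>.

S => S L => S L L => S L L L => the likes L L L => the likes old three three L L => the likes old three three old S L => the likes old three three old S L L => the likes old three three old the likes L L => the likes old three three old the likes old three three L => the likes old three three old the likes old three three old three three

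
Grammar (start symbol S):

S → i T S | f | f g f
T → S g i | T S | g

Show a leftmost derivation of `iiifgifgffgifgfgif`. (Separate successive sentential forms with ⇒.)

S ⇒ iTS   [S → i T S]
iTS ⇒ iSgiS   [T → S g i]
iSgiS ⇒ iiTSgiS   [S → i T S]
iiTSgiS ⇒ iiSgiSgiS   [T → S g i]
iiSgiSgiS ⇒ iiiTSgiSgiS   [S → i T S]
iiiTSgiSgiS ⇒ iiiTSSgiSgiS   [T → T S]
iiiTSSgiSgiS ⇒ iiiSgiSSgiSgiS   [T → S g i]
iiiSgiSSgiSgiS ⇒ iiifgiSSgiSgiS   [S → f]
iiifgiSSgiSgiS ⇒ iiifgifgfSgiSgiS   [S → f g f]
iiifgifgfSgiSgiS ⇒ iiifgifgffgiSgiS   [S → f]
iiifgifgffgiSgiS ⇒ iiifgifgffgifgfgiS   [S → f g f]
iiifgifgffgifgfgiS ⇒ iiifgifgffgifgfgif   [S → f]

S⇒iTS⇒iSgiS⇒iiTSgiS⇒iiSgiSgiS⇒iiiTSgiSgiS⇒iiiTSSgiSgiS⇒iiiSgiSSgiSgiS⇒iiifgiSSgiSgiS⇒iiifgifgfSgiSgiS⇒iiifgifgffgiSgiS⇒iiifgifgffgifgfgiS⇒iiifgifgffgifgfgif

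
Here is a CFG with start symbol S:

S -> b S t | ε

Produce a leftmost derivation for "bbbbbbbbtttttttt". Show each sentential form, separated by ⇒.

S ⇒ bSt ⇒ bbStt ⇒ bbbSttt ⇒ bbbbStttt ⇒ bbbbbSttttt ⇒ bbbbbbStttttt ⇒ bbbbbbbSttttttt ⇒ bbbbbbbbStttttttt ⇒ bbbbbbbbtttttttt

S ⇒ bSt   [S -> b S t]
bSt ⇒ bbStt   [S -> b S t]
bbStt ⇒ bbbSttt   [S -> b S t]
bbbSttt ⇒ bbbbStttt   [S -> b S t]
bbbbStttt ⇒ bbbbbSttttt   [S -> b S t]
bbbbbSttttt ⇒ bbbbbbStttttt   [S -> b S t]
bbbbbbStttttt ⇒ bbbbbbbSttttttt   [S -> b S t]
bbbbbbbSttttttt ⇒ bbbbbbbbStttttttt   [S -> b S t]
bbbbbbbbStttttttt ⇒ bbbbbbbbtttttttt   [S -> ε]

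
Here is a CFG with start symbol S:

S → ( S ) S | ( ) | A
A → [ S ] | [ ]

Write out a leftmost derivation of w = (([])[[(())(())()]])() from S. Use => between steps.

S => (S)S   [S → ( S ) S]
(S)S => ((S)S)S   [S → ( S ) S]
((S)S)S => ((A)S)S   [S → A]
((A)S)S => (([])S)S   [A → [ ]]
(([])S)S => (([])A)S   [S → A]
(([])A)S => (([])[S])S   [A → [ S ]]
(([])[S])S => (([])[A])S   [S → A]
(([])[A])S => (([])[[S]])S   [A → [ S ]]
(([])[[S]])S => (([])[[(S)S]])S   [S → ( S ) S]
(([])[[(S)S]])S => (([])[[(())S]])S   [S → ( )]
(([])[[(())S]])S => (([])[[(())(S)S]])S   [S → ( S ) S]
(([])[[(())(S)S]])S => (([])[[(())(())S]])S   [S → ( )]
(([])[[(())(())S]])S => (([])[[(())(())()]])S   [S → ( )]
(([])[[(())(())()]])S => (([])[[(())(())()]])()   [S → ( )]

S => (S)S => ((S)S)S => ((A)S)S => (([])S)S => (([])A)S => (([])[S])S => (([])[A])S => (([])[[S]])S => (([])[[(S)S]])S => (([])[[(())S]])S => (([])[[(())(S)S]])S => (([])[[(())(())S]])S => (([])[[(())(())()]])S => (([])[[(())(())()]])()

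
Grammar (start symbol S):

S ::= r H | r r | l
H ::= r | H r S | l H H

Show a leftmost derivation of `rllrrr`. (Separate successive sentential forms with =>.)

S=>rH=>rlHH=>rllHHH=>rllrHH=>rllrrH=>rllrrr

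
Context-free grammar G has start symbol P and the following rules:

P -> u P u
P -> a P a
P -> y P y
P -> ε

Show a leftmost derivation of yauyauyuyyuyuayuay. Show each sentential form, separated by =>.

P => yPy   [P -> y P y]
yPy => yaPay   [P -> a P a]
yaPay => yauPuay   [P -> u P u]
yauPuay => yauyPyuay   [P -> y P y]
yauyPyuay => yauyaPayuay   [P -> a P a]
yauyaPayuay => yauyauPuayuay   [P -> u P u]
yauyauPuayuay => yauyauyPyuayuay   [P -> y P y]
yauyauyPyuayuay => yauyauyuPuyuayuay   [P -> u P u]
yauyauyuPuyuayuay => yauyauyuyPyuyuayuay   [P -> y P y]
yauyauyuyPyuyuayuay => yauyauyuyyuyuayuay   [P -> ε]

P => yPy => yaPay => yauPuay => yauyPyuay => yauyaPayuay => yauyauPuayuay => yauyauyPyuayuay => yauyauyuPuyuayuay => yauyauyuyPyuyuayuay => yauyauyuyyuyuayuay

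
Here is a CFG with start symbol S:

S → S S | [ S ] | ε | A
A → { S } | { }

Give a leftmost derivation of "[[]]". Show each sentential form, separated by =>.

S => SS => SSS => SSSS => [S]SSS => [[S]]SSS => [[]]SSS => [[]]SS => [[]]S => [[]]

S => SS   [S → S S]
SS => SSS   [S → S S]
SSS => SSSS   [S → S S]
SSSS => [S]SSS   [S → [ S ]]
[S]SSS => [[S]]SSS   [S → [ S ]]
[[S]]SSS => [[]]SSS   [S → ε]
[[]]SSS => [[]]SS   [S → ε]
[[]]SS => [[]]S   [S → ε]
[[]]S => [[]]   [S → ε]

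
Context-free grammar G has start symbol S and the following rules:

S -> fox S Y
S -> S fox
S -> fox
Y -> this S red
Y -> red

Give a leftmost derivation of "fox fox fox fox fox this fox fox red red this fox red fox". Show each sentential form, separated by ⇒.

S ⇒ S fox ⇒ fox S Y fox ⇒ fox fox S Y Y fox ⇒ fox fox S fox Y Y fox ⇒ fox fox S fox fox Y Y fox ⇒ fox fox fox fox fox Y Y fox ⇒ fox fox fox fox fox this S red Y fox ⇒ fox fox fox fox fox this fox S Y red Y fox ⇒ fox fox fox fox fox this fox fox Y red Y fox ⇒ fox fox fox fox fox this fox fox red red Y fox ⇒ fox fox fox fox fox this fox fox red red this S red fox ⇒ fox fox fox fox fox this fox fox red red this fox red fox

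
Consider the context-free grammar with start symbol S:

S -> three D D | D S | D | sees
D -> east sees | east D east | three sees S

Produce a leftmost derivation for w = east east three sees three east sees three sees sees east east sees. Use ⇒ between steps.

S ⇒ D S ⇒ east D east S ⇒ east east D east east S ⇒ east east three sees S east east S ⇒ east east three sees three D D east east S ⇒ east east three sees three east sees D east east S ⇒ east east three sees three east sees three sees S east east S ⇒ east east three sees three east sees three sees sees east east S ⇒ east east three sees three east sees three sees sees east east sees

S ⇒ D S   [S -> D S]
D S ⇒ east D east S   [D -> east D east]
east D east S ⇒ east east D east east S   [D -> east D east]
east east D east east S ⇒ east east three sees S east east S   [D -> three sees S]
east east three sees S east east S ⇒ east east three sees three D D east east S   [S -> three D D]
east east three sees three D D east east S ⇒ east east three sees three east sees D east east S   [D -> east sees]
east east three sees three east sees D east east S ⇒ east east three sees three east sees three sees S east east S   [D -> three sees S]
east east three sees three east sees three sees S east east S ⇒ east east three sees three east sees three sees sees east east S   [S -> sees]
east east three sees three east sees three sees sees east east S ⇒ east east three sees three east sees three sees sees east east sees   [S -> sees]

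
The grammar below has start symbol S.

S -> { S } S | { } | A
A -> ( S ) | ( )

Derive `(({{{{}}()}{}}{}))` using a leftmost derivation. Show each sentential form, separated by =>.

S => A => (S) => (A) => ((S)) => (({S}S)) => (({{S}S}S)) => (({{{S}S}S}S)) => (({{{{}}S}S}S)) => (({{{{}}A}S}S)) => (({{{{}}()}S}S)) => (({{{{}}()}{}}S)) => (({{{{}}()}{}}{}))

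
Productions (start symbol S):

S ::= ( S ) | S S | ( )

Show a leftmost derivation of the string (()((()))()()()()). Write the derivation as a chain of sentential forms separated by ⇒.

S ⇒ (S)   [S ::= ( S )]
(S) ⇒ (SS)   [S ::= S S]
(SS) ⇒ (SSS)   [S ::= S S]
(SSS) ⇒ (()SS)   [S ::= ( )]
(()SS) ⇒ (()SSS)   [S ::= S S]
(()SSS) ⇒ (()SSSS)   [S ::= S S]
(()SSSS) ⇒ (()SSSSS)   [S ::= S S]
(()SSSSS) ⇒ (()(S)SSSS)   [S ::= ( S )]
(()(S)SSSS) ⇒ (()((S))SSSS)   [S ::= ( S )]
(()((S))SSSS) ⇒ (()((()))SSSS)   [S ::= ( )]
(()((()))SSSS) ⇒ (()((()))()SSS)   [S ::= ( )]
(()((()))()SSS) ⇒ (()((()))()()SS)   [S ::= ( )]
(()((()))()()SS) ⇒ (()((()))()()()S)   [S ::= ( )]
(()((()))()()()S) ⇒ (()((()))()()()())   [S ::= ( )]

S⇒(S)⇒(SS)⇒(SSS)⇒(()SS)⇒(()SSS)⇒(()SSSS)⇒(()SSSSS)⇒(()(S)SSSS)⇒(()((S))SSSS)⇒(()((()))SSSS)⇒(()((()))()SSS)⇒(()((()))()()SS)⇒(()((()))()()()S)⇒(()((()))()()()())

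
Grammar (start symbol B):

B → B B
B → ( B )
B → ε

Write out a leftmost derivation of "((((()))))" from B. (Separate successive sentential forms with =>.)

B=>(B)=>((B))=>((BB))=>(((B)B))=>((((B))B))=>(((((B)))B))=>((((()))B))=>((((()))))

B => (B)   [B → ( B )]
(B) => ((B))   [B → ( B )]
((B)) => ((BB))   [B → B B]
((BB)) => (((B)B))   [B → ( B )]
(((B)B)) => ((((B))B))   [B → ( B )]
((((B))B)) => (((((B)))B))   [B → ( B )]
(((((B)))B)) => ((((()))B))   [B → ε]
((((()))B)) => ((((()))))   [B → ε]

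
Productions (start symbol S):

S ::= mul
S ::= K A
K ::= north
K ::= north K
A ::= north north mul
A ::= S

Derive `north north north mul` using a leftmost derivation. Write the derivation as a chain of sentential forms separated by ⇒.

S ⇒ K A ⇒ north K A ⇒ north north A ⇒ north north S ⇒ north north K A ⇒ north north north A ⇒ north north north S ⇒ north north north mul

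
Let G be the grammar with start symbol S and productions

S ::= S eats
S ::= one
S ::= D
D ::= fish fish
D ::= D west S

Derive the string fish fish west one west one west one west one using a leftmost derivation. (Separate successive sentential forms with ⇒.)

S ⇒ D ⇒ D west S ⇒ D west S west S ⇒ D west S west S west S ⇒ D west S west S west S west S ⇒ fish fish west S west S west S west S ⇒ fish fish west one west S west S west S ⇒ fish fish west one west one west S west S ⇒ fish fish west one west one west one west S ⇒ fish fish west one west one west one west one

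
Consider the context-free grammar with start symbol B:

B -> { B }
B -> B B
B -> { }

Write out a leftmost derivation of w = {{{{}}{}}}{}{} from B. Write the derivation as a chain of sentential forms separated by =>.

B => BB => BBB => {B}BB => {{B}}BB => {{BB}}BB => {{{B}B}}BB => {{{{}}B}}BB => {{{{}}{}}}BB => {{{{}}{}}}{}B => {{{{}}{}}}{}{}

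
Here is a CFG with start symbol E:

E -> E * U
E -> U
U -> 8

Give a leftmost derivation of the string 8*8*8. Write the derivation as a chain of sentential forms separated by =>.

E => E*U   [E -> E * U]
E*U => E*U*U   [E -> E * U]
E*U*U => U*U*U   [E -> U]
U*U*U => 8*U*U   [U -> 8]
8*U*U => 8*8*U   [U -> 8]
8*8*U => 8*8*8   [U -> 8]

E=>E*U=>E*U*U=>U*U*U=>8*U*U=>8*8*U=>8*8*8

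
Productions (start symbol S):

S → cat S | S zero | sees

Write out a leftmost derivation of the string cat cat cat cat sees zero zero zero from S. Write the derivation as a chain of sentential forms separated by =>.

S => S zero => cat S zero => cat cat S zero => cat cat S zero zero => cat cat cat S zero zero => cat cat cat S zero zero zero => cat cat cat cat S zero zero zero => cat cat cat cat sees zero zero zero

S => S zero   [S → S zero]
S zero => cat S zero   [S → cat S]
cat S zero => cat cat S zero   [S → cat S]
cat cat S zero => cat cat S zero zero   [S → S zero]
cat cat S zero zero => cat cat cat S zero zero   [S → cat S]
cat cat cat S zero zero => cat cat cat S zero zero zero   [S → S zero]
cat cat cat S zero zero zero => cat cat cat cat S zero zero zero   [S → cat S]
cat cat cat cat S zero zero zero => cat cat cat cat sees zero zero zero   [S → sees]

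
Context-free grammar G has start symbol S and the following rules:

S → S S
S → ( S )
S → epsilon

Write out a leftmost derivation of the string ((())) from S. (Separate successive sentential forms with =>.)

S => SS => SSS => (S)SS => (SS)SS => ((S)S)SS => (((S))S)SS => ((())S)SS => ((()))SS => ((()))S => ((()))

S => SS   [S → S S]
SS => SSS   [S → S S]
SSS => (S)SS   [S → ( S )]
(S)SS => (SS)SS   [S → S S]
(SS)SS => ((S)S)SS   [S → ( S )]
((S)S)SS => (((S))S)SS   [S → ( S )]
(((S))S)SS => ((())S)SS   [S → epsilon]
((())S)SS => ((()))SS   [S → epsilon]
((()))SS => ((()))S   [S → epsilon]
((()))S => ((()))   [S → epsilon]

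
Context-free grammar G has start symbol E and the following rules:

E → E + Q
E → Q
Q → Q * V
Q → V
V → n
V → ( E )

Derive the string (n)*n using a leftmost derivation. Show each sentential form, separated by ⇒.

E ⇒ Q ⇒ Q*V ⇒ V*V ⇒ (E)*V ⇒ (Q)*V ⇒ (V)*V ⇒ (n)*V ⇒ (n)*n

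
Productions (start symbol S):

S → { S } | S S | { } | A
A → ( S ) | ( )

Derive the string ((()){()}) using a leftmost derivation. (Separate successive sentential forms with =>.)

S => A   [S → A]
A => (S)   [A → ( S )]
(S) => (SS)   [S → S S]
(SS) => (AS)   [S → A]
(AS) => ((S)S)   [A → ( S )]
((S)S) => ((A)S)   [S → A]
((A)S) => ((())S)   [A → ( )]
((())S) => ((()){S})   [S → { S }]
((()){S}) => ((()){A})   [S → A]
((()){A}) => ((()){()})   [A → ( )]

S => A => (S) => (SS) => (AS) => ((S)S) => ((A)S) => ((())S) => ((()){S}) => ((()){A}) => ((()){()})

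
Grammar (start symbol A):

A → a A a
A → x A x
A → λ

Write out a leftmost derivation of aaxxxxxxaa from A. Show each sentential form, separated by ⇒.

A⇒aAa⇒aaAaa⇒aaxAxaa⇒aaxxAxxaa⇒aaxxxAxxxaa⇒aaxxxxxxaa

A ⇒ aAa   [A → a A a]
aAa ⇒ aaAaa   [A → a A a]
aaAaa ⇒ aaxAxaa   [A → x A x]
aaxAxaa ⇒ aaxxAxxaa   [A → x A x]
aaxxAxxaa ⇒ aaxxxAxxxaa   [A → x A x]
aaxxxAxxxaa ⇒ aaxxxxxxaa   [A → λ]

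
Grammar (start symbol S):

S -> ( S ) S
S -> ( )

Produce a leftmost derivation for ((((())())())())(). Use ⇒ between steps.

S ⇒ (S)S ⇒ ((S)S)S ⇒ (((S)S)S)S ⇒ ((((S)S)S)S)S ⇒ ((((())S)S)S)S ⇒ ((((())())S)S)S ⇒ ((((())())())S)S ⇒ ((((())())())())S ⇒ ((((())())())())()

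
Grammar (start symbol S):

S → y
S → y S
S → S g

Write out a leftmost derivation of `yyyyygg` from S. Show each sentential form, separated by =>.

S => Sg => ySg => ySgg => yySgg => yyySgg => yyyySgg => yyyyygg

S => Sg   [S → S g]
Sg => ySg   [S → y S]
ySg => ySgg   [S → S g]
ySgg => yySgg   [S → y S]
yySgg => yyySgg   [S → y S]
yyySgg => yyyySgg   [S → y S]
yyyySgg => yyyyygg   [S → y]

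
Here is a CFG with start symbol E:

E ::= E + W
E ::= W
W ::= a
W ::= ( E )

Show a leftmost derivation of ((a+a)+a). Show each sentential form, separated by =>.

E => W => (E) => (E+W) => (W+W) => ((E)+W) => ((E+W)+W) => ((W+W)+W) => ((a+W)+W) => ((a+a)+W) => ((a+a)+a)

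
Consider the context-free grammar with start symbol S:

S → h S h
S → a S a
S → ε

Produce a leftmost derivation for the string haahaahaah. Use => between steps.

S => hSh => haSah => haaSaah => haahShaah => haahaSahaah => haahaahaah

S => hSh   [S → h S h]
hSh => haSah   [S → a S a]
haSah => haaSaah   [S → a S a]
haaSaah => haahShaah   [S → h S h]
haahShaah => haahaSahaah   [S → a S a]
haahaSahaah => haahaahaah   [S → ε]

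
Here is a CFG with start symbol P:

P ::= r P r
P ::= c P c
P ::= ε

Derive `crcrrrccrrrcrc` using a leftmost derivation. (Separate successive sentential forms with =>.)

P => cPc => crPrc => crcPcrc => crcrPrcrc => crcrrPrrcrc => crcrrrPrrrcrc => crcrrrcPcrrrcrc => crcrrrccrrrcrc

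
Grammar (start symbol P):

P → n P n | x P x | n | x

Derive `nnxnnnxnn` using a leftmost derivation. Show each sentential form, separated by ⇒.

P⇒nPn⇒nnPnn⇒nnxPxnn⇒nnxnPnxnn⇒nnxnnnxnn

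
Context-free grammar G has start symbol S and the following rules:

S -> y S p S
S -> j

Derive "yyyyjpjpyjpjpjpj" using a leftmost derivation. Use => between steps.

S => ySpS => yySpSpS => yyySpSpSpS => yyyySpSpSpSpS => yyyyjpSpSpSpS => yyyyjpjpSpSpS => yyyyjpjpySpSpSpS => yyyyjpjpyjpSpSpS => yyyyjpjpyjpjpSpS => yyyyjpjpyjpjpjpS => yyyyjpjpyjpjpjpj

S => ySpS   [S -> y S p S]
ySpS => yySpSpS   [S -> y S p S]
yySpSpS => yyySpSpSpS   [S -> y S p S]
yyySpSpSpS => yyyySpSpSpSpS   [S -> y S p S]
yyyySpSpSpSpS => yyyyjpSpSpSpS   [S -> j]
yyyyjpSpSpSpS => yyyyjpjpSpSpS   [S -> j]
yyyyjpjpSpSpS => yyyyjpjpySpSpSpS   [S -> y S p S]
yyyyjpjpySpSpSpS => yyyyjpjpyjpSpSpS   [S -> j]
yyyyjpjpyjpSpSpS => yyyyjpjpyjpjpSpS   [S -> j]
yyyyjpjpyjpjpSpS => yyyyjpjpyjpjpjpS   [S -> j]
yyyyjpjpyjpjpjpS => yyyyjpjpyjpjpjpj   [S -> j]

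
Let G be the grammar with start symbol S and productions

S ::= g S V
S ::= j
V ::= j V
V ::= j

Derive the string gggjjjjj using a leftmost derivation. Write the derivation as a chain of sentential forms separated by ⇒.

S ⇒ gSV   [S ::= g S V]
gSV ⇒ ggSVV   [S ::= g S V]
ggSVV ⇒ gggSVVV   [S ::= g S V]
gggSVVV ⇒ gggjVVV   [S ::= j]
gggjVVV ⇒ gggjjVVV   [V ::= j V]
gggjjVVV ⇒ gggjjjVV   [V ::= j]
gggjjjVV ⇒ gggjjjjV   [V ::= j]
gggjjjjV ⇒ gggjjjjj   [V ::= j]

S ⇒ gSV ⇒ ggSVV ⇒ gggSVVV ⇒ gggjVVV ⇒ gggjjVVV ⇒ gggjjjVV ⇒ gggjjjjV ⇒ gggjjjjj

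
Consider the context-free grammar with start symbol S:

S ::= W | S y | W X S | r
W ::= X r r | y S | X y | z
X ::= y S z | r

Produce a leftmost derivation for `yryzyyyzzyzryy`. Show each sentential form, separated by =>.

S=>Sy=>Syy=>WXSyy=>XyXSyy=>ySzyXSyy=>ySyzyXSyy=>yryzyXSyy=>yryzyySzSyy=>yryzyyWzSyy=>yryzyyXyzSyy=>yryzyyySzyzSyy=>yryzyyyWzyzSyy=>yryzyyyzzyzSyy=>yryzyyyzzyzryy

S => Sy   [S ::= S y]
Sy => Syy   [S ::= S y]
Syy => WXSyy   [S ::= W X S]
WXSyy => XyXSyy   [W ::= X y]
XyXSyy => ySzyXSyy   [X ::= y S z]
ySzyXSyy => ySyzyXSyy   [S ::= S y]
ySyzyXSyy => yryzyXSyy   [S ::= r]
yryzyXSyy => yryzyySzSyy   [X ::= y S z]
yryzyySzSyy => yryzyyWzSyy   [S ::= W]
yryzyyWzSyy => yryzyyXyzSyy   [W ::= X y]
yryzyyXyzSyy => yryzyyySzyzSyy   [X ::= y S z]
yryzyyySzyzSyy => yryzyyyWzyzSyy   [S ::= W]
yryzyyyWzyzSyy => yryzyyyzzyzSyy   [W ::= z]
yryzyyyzzyzSyy => yryzyyyzzyzryy   [S ::= r]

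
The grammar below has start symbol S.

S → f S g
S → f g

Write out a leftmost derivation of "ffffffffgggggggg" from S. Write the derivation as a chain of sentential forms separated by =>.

S => fSg => ffSgg => fffSggg => ffffSgggg => fffffSggggg => ffffffSgggggg => fffffffSggggggg => ffffffffgggggggg

S => fSg   [S → f S g]
fSg => ffSgg   [S → f S g]
ffSgg => fffSggg   [S → f S g]
fffSggg => ffffSgggg   [S → f S g]
ffffSgggg => fffffSggggg   [S → f S g]
fffffSggggg => ffffffSgggggg   [S → f S g]
ffffffSgggggg => fffffffSggggggg   [S → f S g]
fffffffSggggggg => ffffffffgggggggg   [S → f g]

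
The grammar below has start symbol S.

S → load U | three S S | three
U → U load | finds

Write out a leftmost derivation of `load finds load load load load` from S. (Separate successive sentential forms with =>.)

S => load U   [S → load U]
load U => load U load   [U → U load]
load U load => load U load load   [U → U load]
load U load load => load U load load load   [U → U load]
load U load load load => load U load load load load   [U → U load]
load U load load load load => load finds load load load load   [U → finds]

S => load U => load U load => load U load load => load U load load load => load U load load load load => load finds load load load load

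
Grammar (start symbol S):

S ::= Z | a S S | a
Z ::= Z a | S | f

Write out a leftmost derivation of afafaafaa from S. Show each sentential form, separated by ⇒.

S ⇒ aSS ⇒ aZS ⇒ afS ⇒ afaSS ⇒ afaZS ⇒ afafS ⇒ afafaSS ⇒ afafaaSSS ⇒ afafaaZSS ⇒ afafaafSS ⇒ afafaafaS ⇒ afafaafaa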